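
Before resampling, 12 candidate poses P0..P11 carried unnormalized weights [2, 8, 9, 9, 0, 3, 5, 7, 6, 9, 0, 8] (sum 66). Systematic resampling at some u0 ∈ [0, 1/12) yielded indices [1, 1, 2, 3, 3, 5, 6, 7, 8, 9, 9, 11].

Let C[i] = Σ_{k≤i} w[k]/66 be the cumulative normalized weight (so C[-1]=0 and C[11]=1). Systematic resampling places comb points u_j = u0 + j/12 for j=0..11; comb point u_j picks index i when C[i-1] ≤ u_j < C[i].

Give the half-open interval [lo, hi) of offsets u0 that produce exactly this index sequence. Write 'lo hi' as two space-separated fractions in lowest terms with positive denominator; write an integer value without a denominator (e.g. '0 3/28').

C = [1/33, 5/33, 19/66, 14/33, 14/33, 31/66, 6/11, 43/66, 49/66, 29/33, 29/33, 1]
j=0 picked index 1: u0 ∈ [1/33, 5/33)
j=1 picked index 1: u0 ∈ [-7/132, 3/44)
j=2 picked index 2: u0 ∈ [-1/66, 4/33)
j=3 picked index 3: u0 ∈ [5/132, 23/132)
j=4 picked index 3: u0 ∈ [-1/22, 1/11)
j=5 picked index 5: u0 ∈ [1/132, 7/132)
j=6 picked index 6: u0 ∈ [-1/33, 1/22)
j=7 picked index 7: u0 ∈ [-5/132, 3/44)
j=8 picked index 8: u0 ∈ [-1/66, 5/66)
j=9 picked index 9: u0 ∈ [-1/132, 17/132)
j=10 picked index 9: u0 ∈ [-1/11, 1/22)
j=11 picked index 11: u0 ∈ [-5/132, 1/12)
intersection: [5/132, 1/22)

5/132 1/22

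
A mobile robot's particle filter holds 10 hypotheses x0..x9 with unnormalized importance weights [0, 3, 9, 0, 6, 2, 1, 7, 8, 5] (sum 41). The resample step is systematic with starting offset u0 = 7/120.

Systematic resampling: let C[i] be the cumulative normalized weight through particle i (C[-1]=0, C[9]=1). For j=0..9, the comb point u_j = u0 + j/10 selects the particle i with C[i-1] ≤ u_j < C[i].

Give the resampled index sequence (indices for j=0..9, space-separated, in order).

1 2 2 4 5 7 7 8 8 9

C = [0, 3/41, 12/41, 12/41, 18/41, 20/41, 21/41, 28/41, 36/41, 1]
j=0: u_0=7/120 ∈ [0, 3/41) → index 1
j=1: u_1=19/120 ∈ [3/41, 12/41) → index 2
j=2: u_2=31/120 ∈ [3/41, 12/41) → index 2
j=3: u_3=43/120 ∈ [12/41, 18/41) → index 4
j=4: u_4=11/24 ∈ [18/41, 20/41) → index 5
j=5: u_5=67/120 ∈ [21/41, 28/41) → index 7
j=6: u_6=79/120 ∈ [21/41, 28/41) → index 7
j=7: u_7=91/120 ∈ [28/41, 36/41) → index 8
j=8: u_8=103/120 ∈ [28/41, 36/41) → index 8
j=9: u_9=23/24 ∈ [36/41, 1) → index 9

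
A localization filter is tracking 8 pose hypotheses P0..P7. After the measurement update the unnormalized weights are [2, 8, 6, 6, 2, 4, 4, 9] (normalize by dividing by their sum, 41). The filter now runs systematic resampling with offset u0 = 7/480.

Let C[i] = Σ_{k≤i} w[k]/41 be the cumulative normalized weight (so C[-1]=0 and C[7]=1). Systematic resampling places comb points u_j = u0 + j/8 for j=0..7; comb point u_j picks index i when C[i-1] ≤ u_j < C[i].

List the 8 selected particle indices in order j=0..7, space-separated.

C = [2/41, 10/41, 16/41, 22/41, 24/41, 28/41, 32/41, 1]
j=0: u_0=7/480 ∈ [0, 2/41) → index 0
j=1: u_1=67/480 ∈ [2/41, 10/41) → index 1
j=2: u_2=127/480 ∈ [10/41, 16/41) → index 2
j=3: u_3=187/480 ∈ [10/41, 16/41) → index 2
j=4: u_4=247/480 ∈ [16/41, 22/41) → index 3
j=5: u_5=307/480 ∈ [24/41, 28/41) → index 5
j=6: u_6=367/480 ∈ [28/41, 32/41) → index 6
j=7: u_7=427/480 ∈ [32/41, 1) → index 7

0 1 2 2 3 5 6 7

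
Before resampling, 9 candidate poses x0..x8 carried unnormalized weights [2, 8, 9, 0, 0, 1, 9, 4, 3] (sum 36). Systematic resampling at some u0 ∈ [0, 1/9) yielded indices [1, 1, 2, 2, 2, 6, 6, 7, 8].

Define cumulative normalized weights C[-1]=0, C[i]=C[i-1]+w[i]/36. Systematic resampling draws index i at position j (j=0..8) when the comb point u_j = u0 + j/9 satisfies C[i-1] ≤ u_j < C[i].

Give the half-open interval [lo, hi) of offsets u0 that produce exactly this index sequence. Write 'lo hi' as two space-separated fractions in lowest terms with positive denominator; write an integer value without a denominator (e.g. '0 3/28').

1/18 1/12

C = [1/18, 5/18, 19/36, 19/36, 19/36, 5/9, 29/36, 11/12, 1]
j=0 picked index 1: u0 ∈ [1/18, 5/18)
j=1 picked index 1: u0 ∈ [-1/18, 1/6)
j=2 picked index 2: u0 ∈ [1/18, 11/36)
j=3 picked index 2: u0 ∈ [-1/18, 7/36)
j=4 picked index 2: u0 ∈ [-1/6, 1/12)
j=5 picked index 6: u0 ∈ [0, 1/4)
j=6 picked index 6: u0 ∈ [-1/9, 5/36)
j=7 picked index 7: u0 ∈ [1/36, 5/36)
j=8 picked index 8: u0 ∈ [1/36, 1/9)
intersection: [1/18, 1/12)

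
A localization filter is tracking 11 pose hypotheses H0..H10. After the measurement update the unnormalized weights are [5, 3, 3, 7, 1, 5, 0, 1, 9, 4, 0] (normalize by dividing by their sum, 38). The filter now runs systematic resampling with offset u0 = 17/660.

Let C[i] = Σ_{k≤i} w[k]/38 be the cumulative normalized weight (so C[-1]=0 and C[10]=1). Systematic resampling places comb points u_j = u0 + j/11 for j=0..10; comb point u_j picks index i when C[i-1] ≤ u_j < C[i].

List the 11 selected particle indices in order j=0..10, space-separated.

0 0 1 3 3 4 5 8 8 8 9

C = [5/38, 4/19, 11/38, 9/19, 1/2, 12/19, 12/19, 25/38, 17/19, 1, 1]
j=0: u_0=17/660 ∈ [0, 5/38) → index 0
j=1: u_1=7/60 ∈ [0, 5/38) → index 0
j=2: u_2=137/660 ∈ [5/38, 4/19) → index 1
j=3: u_3=197/660 ∈ [11/38, 9/19) → index 3
j=4: u_4=257/660 ∈ [11/38, 9/19) → index 3
j=5: u_5=317/660 ∈ [9/19, 1/2) → index 4
j=6: u_6=377/660 ∈ [1/2, 12/19) → index 5
j=7: u_7=437/660 ∈ [25/38, 17/19) → index 8
j=8: u_8=497/660 ∈ [25/38, 17/19) → index 8
j=9: u_9=557/660 ∈ [25/38, 17/19) → index 8
j=10: u_10=617/660 ∈ [17/19, 1) → index 9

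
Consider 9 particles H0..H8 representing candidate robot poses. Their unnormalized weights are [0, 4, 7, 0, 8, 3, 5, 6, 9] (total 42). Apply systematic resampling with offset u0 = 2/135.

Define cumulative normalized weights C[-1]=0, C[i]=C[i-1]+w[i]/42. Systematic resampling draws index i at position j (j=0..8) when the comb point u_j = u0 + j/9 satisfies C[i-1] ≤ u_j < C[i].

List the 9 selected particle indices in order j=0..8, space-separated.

1 2 2 4 5 6 7 8 8

C = [0, 2/21, 11/42, 11/42, 19/42, 11/21, 9/14, 11/14, 1]
j=0: u_0=2/135 ∈ [0, 2/21) → index 1
j=1: u_1=17/135 ∈ [2/21, 11/42) → index 2
j=2: u_2=32/135 ∈ [2/21, 11/42) → index 2
j=3: u_3=47/135 ∈ [11/42, 19/42) → index 4
j=4: u_4=62/135 ∈ [19/42, 11/21) → index 5
j=5: u_5=77/135 ∈ [11/21, 9/14) → index 6
j=6: u_6=92/135 ∈ [9/14, 11/14) → index 7
j=7: u_7=107/135 ∈ [11/14, 1) → index 8
j=8: u_8=122/135 ∈ [11/14, 1) → index 8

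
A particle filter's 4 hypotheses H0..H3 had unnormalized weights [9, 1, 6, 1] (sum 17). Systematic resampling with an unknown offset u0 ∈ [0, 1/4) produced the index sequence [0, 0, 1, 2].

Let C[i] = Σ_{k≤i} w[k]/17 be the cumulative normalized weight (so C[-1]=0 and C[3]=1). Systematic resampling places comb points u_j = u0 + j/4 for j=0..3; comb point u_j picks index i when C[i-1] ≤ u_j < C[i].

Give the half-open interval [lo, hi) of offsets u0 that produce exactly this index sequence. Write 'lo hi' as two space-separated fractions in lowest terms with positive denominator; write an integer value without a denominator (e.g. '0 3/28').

C = [9/17, 10/17, 16/17, 1]
j=0 picked index 0: u0 ∈ [0, 9/17)
j=1 picked index 0: u0 ∈ [-1/4, 19/68)
j=2 picked index 1: u0 ∈ [1/34, 3/34)
j=3 picked index 2: u0 ∈ [-11/68, 13/68)
intersection: [1/34, 3/34)

1/34 3/34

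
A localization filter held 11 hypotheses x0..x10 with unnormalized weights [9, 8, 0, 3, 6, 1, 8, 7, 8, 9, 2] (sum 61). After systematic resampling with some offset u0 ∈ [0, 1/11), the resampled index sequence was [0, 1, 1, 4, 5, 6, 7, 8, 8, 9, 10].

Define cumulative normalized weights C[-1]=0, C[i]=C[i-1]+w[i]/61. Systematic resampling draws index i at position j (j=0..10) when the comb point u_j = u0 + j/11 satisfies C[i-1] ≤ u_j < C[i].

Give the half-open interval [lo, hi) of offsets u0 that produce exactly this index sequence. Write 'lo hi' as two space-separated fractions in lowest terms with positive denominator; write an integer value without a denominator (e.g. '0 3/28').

42/671 53/671

C = [9/61, 17/61, 17/61, 20/61, 26/61, 27/61, 35/61, 42/61, 50/61, 59/61, 1]
j=0 picked index 0: u0 ∈ [0, 9/61)
j=1 picked index 1: u0 ∈ [38/671, 126/671)
j=2 picked index 1: u0 ∈ [-23/671, 65/671)
j=3 picked index 4: u0 ∈ [37/671, 103/671)
j=4 picked index 5: u0 ∈ [42/671, 53/671)
j=5 picked index 6: u0 ∈ [-8/671, 80/671)
j=6 picked index 7: u0 ∈ [19/671, 96/671)
j=7 picked index 8: u0 ∈ [35/671, 123/671)
j=8 picked index 8: u0 ∈ [-26/671, 62/671)
j=9 picked index 9: u0 ∈ [1/671, 100/671)
j=10 picked index 10: u0 ∈ [39/671, 1/11)
intersection: [42/671, 53/671)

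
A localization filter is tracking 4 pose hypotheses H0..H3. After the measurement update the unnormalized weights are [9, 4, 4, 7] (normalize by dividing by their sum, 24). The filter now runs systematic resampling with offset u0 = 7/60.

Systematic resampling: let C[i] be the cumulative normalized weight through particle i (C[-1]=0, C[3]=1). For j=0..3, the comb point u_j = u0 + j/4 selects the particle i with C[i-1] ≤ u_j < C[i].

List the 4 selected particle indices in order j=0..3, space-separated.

C = [3/8, 13/24, 17/24, 1]
j=0: u_0=7/60 ∈ [0, 3/8) → index 0
j=1: u_1=11/30 ∈ [0, 3/8) → index 0
j=2: u_2=37/60 ∈ [13/24, 17/24) → index 2
j=3: u_3=13/15 ∈ [17/24, 1) → index 3

0 0 2 3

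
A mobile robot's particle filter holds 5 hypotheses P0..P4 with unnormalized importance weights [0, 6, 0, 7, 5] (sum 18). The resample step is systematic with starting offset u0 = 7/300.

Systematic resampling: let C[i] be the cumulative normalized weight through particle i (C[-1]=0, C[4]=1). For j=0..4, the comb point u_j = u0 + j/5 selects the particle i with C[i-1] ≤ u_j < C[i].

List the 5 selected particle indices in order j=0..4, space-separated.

C = [0, 1/3, 1/3, 13/18, 1]
j=0: u_0=7/300 ∈ [0, 1/3) → index 1
j=1: u_1=67/300 ∈ [0, 1/3) → index 1
j=2: u_2=127/300 ∈ [1/3, 13/18) → index 3
j=3: u_3=187/300 ∈ [1/3, 13/18) → index 3
j=4: u_4=247/300 ∈ [13/18, 1) → index 4

1 1 3 3 4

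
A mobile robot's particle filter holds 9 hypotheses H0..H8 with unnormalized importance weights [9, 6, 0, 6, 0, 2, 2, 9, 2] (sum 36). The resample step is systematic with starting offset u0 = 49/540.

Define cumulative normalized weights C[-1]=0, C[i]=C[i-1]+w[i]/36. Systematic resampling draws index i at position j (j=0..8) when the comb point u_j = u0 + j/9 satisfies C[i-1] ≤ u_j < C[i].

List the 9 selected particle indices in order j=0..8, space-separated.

0 0 1 3 3 6 7 7 8

C = [1/4, 5/12, 5/12, 7/12, 7/12, 23/36, 25/36, 17/18, 1]
j=0: u_0=49/540 ∈ [0, 1/4) → index 0
j=1: u_1=109/540 ∈ [0, 1/4) → index 0
j=2: u_2=169/540 ∈ [1/4, 5/12) → index 1
j=3: u_3=229/540 ∈ [5/12, 7/12) → index 3
j=4: u_4=289/540 ∈ [5/12, 7/12) → index 3
j=5: u_5=349/540 ∈ [23/36, 25/36) → index 6
j=6: u_6=409/540 ∈ [25/36, 17/18) → index 7
j=7: u_7=469/540 ∈ [25/36, 17/18) → index 7
j=8: u_8=529/540 ∈ [17/18, 1) → index 8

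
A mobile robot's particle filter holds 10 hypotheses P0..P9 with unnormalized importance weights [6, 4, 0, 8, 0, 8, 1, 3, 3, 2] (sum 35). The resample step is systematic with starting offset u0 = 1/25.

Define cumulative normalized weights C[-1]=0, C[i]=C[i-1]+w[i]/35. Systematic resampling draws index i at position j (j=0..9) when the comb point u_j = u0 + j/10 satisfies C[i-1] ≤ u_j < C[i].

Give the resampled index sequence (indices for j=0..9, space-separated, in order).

0 0 1 3 3 5 5 5 7 8

C = [6/35, 2/7, 2/7, 18/35, 18/35, 26/35, 27/35, 6/7, 33/35, 1]
j=0: u_0=1/25 ∈ [0, 6/35) → index 0
j=1: u_1=7/50 ∈ [0, 6/35) → index 0
j=2: u_2=6/25 ∈ [6/35, 2/7) → index 1
j=3: u_3=17/50 ∈ [2/7, 18/35) → index 3
j=4: u_4=11/25 ∈ [2/7, 18/35) → index 3
j=5: u_5=27/50 ∈ [18/35, 26/35) → index 5
j=6: u_6=16/25 ∈ [18/35, 26/35) → index 5
j=7: u_7=37/50 ∈ [18/35, 26/35) → index 5
j=8: u_8=21/25 ∈ [27/35, 6/7) → index 7
j=9: u_9=47/50 ∈ [6/7, 33/35) → index 8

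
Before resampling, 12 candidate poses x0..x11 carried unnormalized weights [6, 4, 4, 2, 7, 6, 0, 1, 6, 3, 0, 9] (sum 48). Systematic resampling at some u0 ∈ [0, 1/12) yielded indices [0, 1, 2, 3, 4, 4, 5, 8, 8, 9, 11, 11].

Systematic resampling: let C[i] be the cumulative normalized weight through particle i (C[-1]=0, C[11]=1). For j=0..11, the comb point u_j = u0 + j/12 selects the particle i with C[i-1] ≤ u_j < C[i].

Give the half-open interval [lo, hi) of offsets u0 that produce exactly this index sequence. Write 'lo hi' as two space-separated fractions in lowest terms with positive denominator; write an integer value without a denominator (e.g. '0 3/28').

C = [1/8, 5/24, 7/24, 1/3, 23/48, 29/48, 29/48, 5/8, 3/4, 13/16, 13/16, 1]
j=0 picked index 0: u0 ∈ [0, 1/8)
j=1 picked index 1: u0 ∈ [1/24, 1/8)
j=2 picked index 2: u0 ∈ [1/24, 1/8)
j=3 picked index 3: u0 ∈ [1/24, 1/12)
j=4 picked index 4: u0 ∈ [0, 7/48)
j=5 picked index 4: u0 ∈ [-1/12, 1/16)
j=6 picked index 5: u0 ∈ [-1/48, 5/48)
j=7 picked index 8: u0 ∈ [1/24, 1/6)
j=8 picked index 8: u0 ∈ [-1/24, 1/12)
j=9 picked index 9: u0 ∈ [0, 1/16)
j=10 picked index 11: u0 ∈ [-1/48, 1/6)
j=11 picked index 11: u0 ∈ [-5/48, 1/12)
intersection: [1/24, 1/16)

1/24 1/16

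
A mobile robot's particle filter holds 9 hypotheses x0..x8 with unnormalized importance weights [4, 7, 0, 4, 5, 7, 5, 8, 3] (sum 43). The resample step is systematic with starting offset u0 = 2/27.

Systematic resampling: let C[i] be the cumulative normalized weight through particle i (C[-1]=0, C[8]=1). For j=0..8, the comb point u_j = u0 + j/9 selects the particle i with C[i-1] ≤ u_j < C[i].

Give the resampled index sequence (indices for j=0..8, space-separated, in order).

C = [4/43, 11/43, 11/43, 15/43, 20/43, 27/43, 32/43, 40/43, 1]
j=0: u_0=2/27 ∈ [0, 4/43) → index 0
j=1: u_1=5/27 ∈ [4/43, 11/43) → index 1
j=2: u_2=8/27 ∈ [11/43, 15/43) → index 3
j=3: u_3=11/27 ∈ [15/43, 20/43) → index 4
j=4: u_4=14/27 ∈ [20/43, 27/43) → index 5
j=5: u_5=17/27 ∈ [27/43, 32/43) → index 6
j=6: u_6=20/27 ∈ [27/43, 32/43) → index 6
j=7: u_7=23/27 ∈ [32/43, 40/43) → index 7
j=8: u_8=26/27 ∈ [40/43, 1) → index 8

0 1 3 4 5 6 6 7 8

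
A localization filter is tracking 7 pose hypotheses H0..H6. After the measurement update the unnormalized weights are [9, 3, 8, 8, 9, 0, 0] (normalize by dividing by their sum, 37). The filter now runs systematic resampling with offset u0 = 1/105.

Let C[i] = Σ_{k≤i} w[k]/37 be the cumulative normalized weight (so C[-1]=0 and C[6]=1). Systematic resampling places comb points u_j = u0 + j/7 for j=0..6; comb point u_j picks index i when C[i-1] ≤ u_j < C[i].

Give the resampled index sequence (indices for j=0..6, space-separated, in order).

0 0 1 2 3 3 4

C = [9/37, 12/37, 20/37, 28/37, 1, 1, 1]
j=0: u_0=1/105 ∈ [0, 9/37) → index 0
j=1: u_1=16/105 ∈ [0, 9/37) → index 0
j=2: u_2=31/105 ∈ [9/37, 12/37) → index 1
j=3: u_3=46/105 ∈ [12/37, 20/37) → index 2
j=4: u_4=61/105 ∈ [20/37, 28/37) → index 3
j=5: u_5=76/105 ∈ [20/37, 28/37) → index 3
j=6: u_6=13/15 ∈ [28/37, 1) → index 4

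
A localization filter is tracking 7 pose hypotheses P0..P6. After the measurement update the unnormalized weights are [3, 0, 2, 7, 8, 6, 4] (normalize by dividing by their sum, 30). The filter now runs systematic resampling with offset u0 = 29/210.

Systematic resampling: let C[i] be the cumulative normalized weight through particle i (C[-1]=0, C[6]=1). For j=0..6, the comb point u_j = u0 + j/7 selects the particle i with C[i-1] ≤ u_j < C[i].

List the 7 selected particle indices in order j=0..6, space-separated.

2 3 4 4 5 5 6

C = [1/10, 1/10, 1/6, 2/5, 2/3, 13/15, 1]
j=0: u_0=29/210 ∈ [1/10, 1/6) → index 2
j=1: u_1=59/210 ∈ [1/6, 2/5) → index 3
j=2: u_2=89/210 ∈ [2/5, 2/3) → index 4
j=3: u_3=17/30 ∈ [2/5, 2/3) → index 4
j=4: u_4=149/210 ∈ [2/3, 13/15) → index 5
j=5: u_5=179/210 ∈ [2/3, 13/15) → index 5
j=6: u_6=209/210 ∈ [13/15, 1) → index 6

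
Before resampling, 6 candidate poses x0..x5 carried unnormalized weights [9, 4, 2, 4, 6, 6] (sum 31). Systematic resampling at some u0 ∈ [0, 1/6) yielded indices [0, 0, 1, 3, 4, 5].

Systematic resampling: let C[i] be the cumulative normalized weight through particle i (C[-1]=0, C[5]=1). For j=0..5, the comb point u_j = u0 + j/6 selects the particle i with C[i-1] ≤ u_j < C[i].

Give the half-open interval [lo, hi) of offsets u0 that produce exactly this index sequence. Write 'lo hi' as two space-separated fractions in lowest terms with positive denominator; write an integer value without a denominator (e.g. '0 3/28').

0 8/93

C = [9/31, 13/31, 15/31, 19/31, 25/31, 1]
j=0 picked index 0: u0 ∈ [0, 9/31)
j=1 picked index 0: u0 ∈ [-1/6, 23/186)
j=2 picked index 1: u0 ∈ [-4/93, 8/93)
j=3 picked index 3: u0 ∈ [-1/62, 7/62)
j=4 picked index 4: u0 ∈ [-5/93, 13/93)
j=5 picked index 5: u0 ∈ [-5/186, 1/6)
intersection: [0, 8/93)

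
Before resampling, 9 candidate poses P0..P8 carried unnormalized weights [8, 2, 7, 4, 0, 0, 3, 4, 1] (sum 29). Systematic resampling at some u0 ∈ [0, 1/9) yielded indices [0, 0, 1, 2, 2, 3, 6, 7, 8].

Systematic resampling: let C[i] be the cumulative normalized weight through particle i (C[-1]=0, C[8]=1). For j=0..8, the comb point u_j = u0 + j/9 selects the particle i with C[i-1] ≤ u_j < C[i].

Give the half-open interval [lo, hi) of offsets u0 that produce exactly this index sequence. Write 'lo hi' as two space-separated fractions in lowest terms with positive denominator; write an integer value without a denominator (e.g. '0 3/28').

20/261 1/9

C = [8/29, 10/29, 17/29, 21/29, 21/29, 21/29, 24/29, 28/29, 1]
j=0 picked index 0: u0 ∈ [0, 8/29)
j=1 picked index 0: u0 ∈ [-1/9, 43/261)
j=2 picked index 1: u0 ∈ [14/261, 32/261)
j=3 picked index 2: u0 ∈ [1/87, 22/87)
j=4 picked index 2: u0 ∈ [-26/261, 37/261)
j=5 picked index 3: u0 ∈ [8/261, 44/261)
j=6 picked index 6: u0 ∈ [5/87, 14/87)
j=7 picked index 7: u0 ∈ [13/261, 49/261)
j=8 picked index 8: u0 ∈ [20/261, 1/9)
intersection: [20/261, 1/9)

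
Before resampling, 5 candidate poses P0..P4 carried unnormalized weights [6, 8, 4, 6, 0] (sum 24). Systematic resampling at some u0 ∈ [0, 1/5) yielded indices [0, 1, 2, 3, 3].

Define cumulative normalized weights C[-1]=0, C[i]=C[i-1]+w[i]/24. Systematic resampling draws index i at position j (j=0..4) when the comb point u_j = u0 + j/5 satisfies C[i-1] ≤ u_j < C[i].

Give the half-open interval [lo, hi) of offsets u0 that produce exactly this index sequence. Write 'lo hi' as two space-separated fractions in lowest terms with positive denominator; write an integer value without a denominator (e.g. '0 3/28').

C = [1/4, 7/12, 3/4, 1, 1]
j=0 picked index 0: u0 ∈ [0, 1/4)
j=1 picked index 1: u0 ∈ [1/20, 23/60)
j=2 picked index 2: u0 ∈ [11/60, 7/20)
j=3 picked index 3: u0 ∈ [3/20, 2/5)
j=4 picked index 3: u0 ∈ [-1/20, 1/5)
intersection: [11/60, 1/5)

11/60 1/5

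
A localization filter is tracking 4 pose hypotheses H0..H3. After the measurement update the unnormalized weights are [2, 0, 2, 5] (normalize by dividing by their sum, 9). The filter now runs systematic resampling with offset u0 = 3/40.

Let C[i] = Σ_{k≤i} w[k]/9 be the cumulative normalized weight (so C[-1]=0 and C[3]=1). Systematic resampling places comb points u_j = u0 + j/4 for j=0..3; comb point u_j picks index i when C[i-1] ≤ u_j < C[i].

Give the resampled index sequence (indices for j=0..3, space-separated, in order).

C = [2/9, 2/9, 4/9, 1]
j=0: u_0=3/40 ∈ [0, 2/9) → index 0
j=1: u_1=13/40 ∈ [2/9, 4/9) → index 2
j=2: u_2=23/40 ∈ [4/9, 1) → index 3
j=3: u_3=33/40 ∈ [4/9, 1) → index 3

0 2 3 3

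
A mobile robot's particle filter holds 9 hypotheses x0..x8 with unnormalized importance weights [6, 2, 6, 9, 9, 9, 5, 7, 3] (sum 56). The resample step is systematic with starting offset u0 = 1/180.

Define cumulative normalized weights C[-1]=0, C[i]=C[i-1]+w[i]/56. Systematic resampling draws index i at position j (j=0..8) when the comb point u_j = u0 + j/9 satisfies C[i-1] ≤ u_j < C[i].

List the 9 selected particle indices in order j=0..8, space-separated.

C = [3/28, 1/7, 1/4, 23/56, 4/7, 41/56, 23/28, 53/56, 1]
j=0: u_0=1/180 ∈ [0, 3/28) → index 0
j=1: u_1=7/60 ∈ [3/28, 1/7) → index 1
j=2: u_2=41/180 ∈ [1/7, 1/4) → index 2
j=3: u_3=61/180 ∈ [1/4, 23/56) → index 3
j=4: u_4=9/20 ∈ [23/56, 4/7) → index 4
j=5: u_5=101/180 ∈ [23/56, 4/7) → index 4
j=6: u_6=121/180 ∈ [4/7, 41/56) → index 5
j=7: u_7=47/60 ∈ [41/56, 23/28) → index 6
j=8: u_8=161/180 ∈ [23/28, 53/56) → index 7

0 1 2 3 4 4 5 6 7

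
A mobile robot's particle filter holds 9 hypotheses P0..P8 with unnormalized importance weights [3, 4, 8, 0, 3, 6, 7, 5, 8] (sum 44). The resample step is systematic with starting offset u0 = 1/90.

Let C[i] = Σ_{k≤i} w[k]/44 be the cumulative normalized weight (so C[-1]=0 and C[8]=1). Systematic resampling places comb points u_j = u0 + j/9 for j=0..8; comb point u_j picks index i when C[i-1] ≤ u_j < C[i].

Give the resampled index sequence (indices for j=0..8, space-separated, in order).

C = [3/44, 7/44, 15/44, 15/44, 9/22, 6/11, 31/44, 9/11, 1]
j=0: u_0=1/90 ∈ [0, 3/44) → index 0
j=1: u_1=11/90 ∈ [3/44, 7/44) → index 1
j=2: u_2=7/30 ∈ [7/44, 15/44) → index 2
j=3: u_3=31/90 ∈ [15/44, 9/22) → index 4
j=4: u_4=41/90 ∈ [9/22, 6/11) → index 5
j=5: u_5=17/30 ∈ [6/11, 31/44) → index 6
j=6: u_6=61/90 ∈ [6/11, 31/44) → index 6
j=7: u_7=71/90 ∈ [31/44, 9/11) → index 7
j=8: u_8=9/10 ∈ [9/11, 1) → index 8

0 1 2 4 5 6 6 7 8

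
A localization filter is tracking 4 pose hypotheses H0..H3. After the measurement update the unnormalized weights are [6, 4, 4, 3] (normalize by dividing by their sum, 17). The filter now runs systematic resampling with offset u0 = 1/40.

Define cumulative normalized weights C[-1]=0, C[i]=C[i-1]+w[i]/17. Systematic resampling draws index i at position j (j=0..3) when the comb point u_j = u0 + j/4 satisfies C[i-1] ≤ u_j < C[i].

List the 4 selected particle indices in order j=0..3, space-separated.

C = [6/17, 10/17, 14/17, 1]
j=0: u_0=1/40 ∈ [0, 6/17) → index 0
j=1: u_1=11/40 ∈ [0, 6/17) → index 0
j=2: u_2=21/40 ∈ [6/17, 10/17) → index 1
j=3: u_3=31/40 ∈ [10/17, 14/17) → index 2

0 0 1 2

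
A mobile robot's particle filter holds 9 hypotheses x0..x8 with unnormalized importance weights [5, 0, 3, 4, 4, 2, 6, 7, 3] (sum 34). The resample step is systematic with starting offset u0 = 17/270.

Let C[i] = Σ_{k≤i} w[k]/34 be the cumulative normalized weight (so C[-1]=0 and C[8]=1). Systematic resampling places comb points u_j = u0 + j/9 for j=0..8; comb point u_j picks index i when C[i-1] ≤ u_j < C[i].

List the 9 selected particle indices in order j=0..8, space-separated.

0 2 3 4 5 6 7 7 8

C = [5/34, 5/34, 4/17, 6/17, 8/17, 9/17, 12/17, 31/34, 1]
j=0: u_0=17/270 ∈ [0, 5/34) → index 0
j=1: u_1=47/270 ∈ [5/34, 4/17) → index 2
j=2: u_2=77/270 ∈ [4/17, 6/17) → index 3
j=3: u_3=107/270 ∈ [6/17, 8/17) → index 4
j=4: u_4=137/270 ∈ [8/17, 9/17) → index 5
j=5: u_5=167/270 ∈ [9/17, 12/17) → index 6
j=6: u_6=197/270 ∈ [12/17, 31/34) → index 7
j=7: u_7=227/270 ∈ [12/17, 31/34) → index 7
j=8: u_8=257/270 ∈ [31/34, 1) → index 8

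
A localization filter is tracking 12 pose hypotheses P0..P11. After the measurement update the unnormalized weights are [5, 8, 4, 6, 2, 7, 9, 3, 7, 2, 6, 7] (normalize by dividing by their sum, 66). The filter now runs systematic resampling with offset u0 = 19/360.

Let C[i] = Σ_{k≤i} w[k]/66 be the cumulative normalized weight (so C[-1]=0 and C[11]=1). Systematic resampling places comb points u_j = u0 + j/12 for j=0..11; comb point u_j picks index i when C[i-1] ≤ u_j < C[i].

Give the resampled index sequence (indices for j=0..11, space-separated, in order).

0 1 2 3 5 5 6 7 8 9 10 11

C = [5/66, 13/66, 17/66, 23/66, 25/66, 16/33, 41/66, 2/3, 17/22, 53/66, 59/66, 1]
j=0: u_0=19/360 ∈ [0, 5/66) → index 0
j=1: u_1=49/360 ∈ [5/66, 13/66) → index 1
j=2: u_2=79/360 ∈ [13/66, 17/66) → index 2
j=3: u_3=109/360 ∈ [17/66, 23/66) → index 3
j=4: u_4=139/360 ∈ [25/66, 16/33) → index 5
j=5: u_5=169/360 ∈ [25/66, 16/33) → index 5
j=6: u_6=199/360 ∈ [16/33, 41/66) → index 6
j=7: u_7=229/360 ∈ [41/66, 2/3) → index 7
j=8: u_8=259/360 ∈ [2/3, 17/22) → index 8
j=9: u_9=289/360 ∈ [17/22, 53/66) → index 9
j=10: u_10=319/360 ∈ [53/66, 59/66) → index 10
j=11: u_11=349/360 ∈ [59/66, 1) → index 11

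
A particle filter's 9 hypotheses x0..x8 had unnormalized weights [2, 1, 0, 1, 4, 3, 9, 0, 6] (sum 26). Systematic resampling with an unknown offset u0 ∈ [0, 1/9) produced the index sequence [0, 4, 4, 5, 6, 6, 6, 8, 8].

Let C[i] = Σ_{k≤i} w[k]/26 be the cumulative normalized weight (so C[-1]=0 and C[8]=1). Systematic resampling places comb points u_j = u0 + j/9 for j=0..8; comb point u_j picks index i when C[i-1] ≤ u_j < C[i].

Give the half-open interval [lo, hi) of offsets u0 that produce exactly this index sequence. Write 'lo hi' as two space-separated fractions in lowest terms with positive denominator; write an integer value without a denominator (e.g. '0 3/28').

C = [1/13, 3/26, 3/26, 2/13, 4/13, 11/26, 10/13, 10/13, 1]
j=0 picked index 0: u0 ∈ [0, 1/13)
j=1 picked index 4: u0 ∈ [5/117, 23/117)
j=2 picked index 4: u0 ∈ [-8/117, 10/117)
j=3 picked index 5: u0 ∈ [-1/39, 7/78)
j=4 picked index 6: u0 ∈ [-5/234, 38/117)
j=5 picked index 6: u0 ∈ [-31/234, 25/117)
j=6 picked index 6: u0 ∈ [-19/78, 4/39)
j=7 picked index 8: u0 ∈ [-1/117, 2/9)
j=8 picked index 8: u0 ∈ [-14/117, 1/9)
intersection: [5/117, 1/13)

5/117 1/13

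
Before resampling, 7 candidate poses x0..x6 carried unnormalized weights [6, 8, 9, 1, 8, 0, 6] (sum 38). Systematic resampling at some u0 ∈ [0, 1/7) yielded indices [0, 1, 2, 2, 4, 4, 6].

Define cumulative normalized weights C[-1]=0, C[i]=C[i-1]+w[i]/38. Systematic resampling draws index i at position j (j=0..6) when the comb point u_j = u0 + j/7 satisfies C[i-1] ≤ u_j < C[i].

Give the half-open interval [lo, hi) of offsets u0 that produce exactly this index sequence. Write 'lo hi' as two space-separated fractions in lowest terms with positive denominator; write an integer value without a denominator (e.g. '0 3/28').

11/133 17/133

C = [3/19, 7/19, 23/38, 12/19, 16/19, 16/19, 1]
j=0 picked index 0: u0 ∈ [0, 3/19)
j=1 picked index 1: u0 ∈ [2/133, 30/133)
j=2 picked index 2: u0 ∈ [11/133, 85/266)
j=3 picked index 2: u0 ∈ [-8/133, 47/266)
j=4 picked index 4: u0 ∈ [8/133, 36/133)
j=5 picked index 4: u0 ∈ [-11/133, 17/133)
j=6 picked index 6: u0 ∈ [-2/133, 1/7)
intersection: [11/133, 17/133)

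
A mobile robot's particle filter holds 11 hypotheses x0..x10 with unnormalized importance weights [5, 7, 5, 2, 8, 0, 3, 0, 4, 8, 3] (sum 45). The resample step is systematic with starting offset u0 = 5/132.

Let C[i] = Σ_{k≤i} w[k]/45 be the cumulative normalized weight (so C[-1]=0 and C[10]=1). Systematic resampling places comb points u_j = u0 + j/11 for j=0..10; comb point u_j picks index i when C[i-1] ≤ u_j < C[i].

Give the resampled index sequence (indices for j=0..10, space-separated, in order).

0 1 1 2 3 4 4 8 9 9 10

C = [1/9, 4/15, 17/45, 19/45, 3/5, 3/5, 2/3, 2/3, 34/45, 14/15, 1]
j=0: u_0=5/132 ∈ [0, 1/9) → index 0
j=1: u_1=17/132 ∈ [1/9, 4/15) → index 1
j=2: u_2=29/132 ∈ [1/9, 4/15) → index 1
j=3: u_3=41/132 ∈ [4/15, 17/45) → index 2
j=4: u_4=53/132 ∈ [17/45, 19/45) → index 3
j=5: u_5=65/132 ∈ [19/45, 3/5) → index 4
j=6: u_6=7/12 ∈ [19/45, 3/5) → index 4
j=7: u_7=89/132 ∈ [2/3, 34/45) → index 8
j=8: u_8=101/132 ∈ [34/45, 14/15) → index 9
j=9: u_9=113/132 ∈ [34/45, 14/15) → index 9
j=10: u_10=125/132 ∈ [14/15, 1) → index 10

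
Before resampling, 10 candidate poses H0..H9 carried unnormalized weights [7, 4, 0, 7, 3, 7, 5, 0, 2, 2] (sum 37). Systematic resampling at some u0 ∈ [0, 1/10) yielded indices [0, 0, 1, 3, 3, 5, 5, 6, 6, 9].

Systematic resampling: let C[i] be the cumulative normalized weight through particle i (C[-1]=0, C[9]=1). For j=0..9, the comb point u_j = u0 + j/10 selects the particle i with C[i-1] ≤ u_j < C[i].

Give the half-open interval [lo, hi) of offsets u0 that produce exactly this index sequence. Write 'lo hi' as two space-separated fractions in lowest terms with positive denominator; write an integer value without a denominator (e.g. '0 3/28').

5/74 16/185

C = [7/37, 11/37, 11/37, 18/37, 21/37, 28/37, 33/37, 33/37, 35/37, 1]
j=0 picked index 0: u0 ∈ [0, 7/37)
j=1 picked index 0: u0 ∈ [-1/10, 33/370)
j=2 picked index 1: u0 ∈ [-2/185, 18/185)
j=3 picked index 3: u0 ∈ [-1/370, 69/370)
j=4 picked index 3: u0 ∈ [-19/185, 16/185)
j=5 picked index 5: u0 ∈ [5/74, 19/74)
j=6 picked index 5: u0 ∈ [-6/185, 29/185)
j=7 picked index 6: u0 ∈ [21/370, 71/370)
j=8 picked index 6: u0 ∈ [-8/185, 17/185)
j=9 picked index 9: u0 ∈ [17/370, 1/10)
intersection: [5/74, 16/185)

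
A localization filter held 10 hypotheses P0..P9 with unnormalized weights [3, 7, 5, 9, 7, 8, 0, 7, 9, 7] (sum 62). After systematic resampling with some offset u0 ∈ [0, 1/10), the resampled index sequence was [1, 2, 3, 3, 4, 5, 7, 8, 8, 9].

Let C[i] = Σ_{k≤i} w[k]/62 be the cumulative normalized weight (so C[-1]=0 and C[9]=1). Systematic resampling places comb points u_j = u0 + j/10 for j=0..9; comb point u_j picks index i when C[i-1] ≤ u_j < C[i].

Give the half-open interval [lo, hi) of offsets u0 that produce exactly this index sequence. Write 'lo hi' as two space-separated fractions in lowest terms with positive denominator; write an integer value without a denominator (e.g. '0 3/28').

C = [3/62, 5/31, 15/62, 12/31, 1/2, 39/62, 39/62, 23/31, 55/62, 1]
j=0 picked index 1: u0 ∈ [3/62, 5/31)
j=1 picked index 2: u0 ∈ [19/310, 22/155)
j=2 picked index 3: u0 ∈ [13/310, 29/155)
j=3 picked index 3: u0 ∈ [-9/155, 27/310)
j=4 picked index 4: u0 ∈ [-2/155, 1/10)
j=5 picked index 5: u0 ∈ [0, 4/31)
j=6 picked index 7: u0 ∈ [9/310, 22/155)
j=7 picked index 8: u0 ∈ [13/310, 29/155)
j=8 picked index 8: u0 ∈ [-9/155, 27/310)
j=9 picked index 9: u0 ∈ [-2/155, 1/10)
intersection: [19/310, 27/310)

19/310 27/310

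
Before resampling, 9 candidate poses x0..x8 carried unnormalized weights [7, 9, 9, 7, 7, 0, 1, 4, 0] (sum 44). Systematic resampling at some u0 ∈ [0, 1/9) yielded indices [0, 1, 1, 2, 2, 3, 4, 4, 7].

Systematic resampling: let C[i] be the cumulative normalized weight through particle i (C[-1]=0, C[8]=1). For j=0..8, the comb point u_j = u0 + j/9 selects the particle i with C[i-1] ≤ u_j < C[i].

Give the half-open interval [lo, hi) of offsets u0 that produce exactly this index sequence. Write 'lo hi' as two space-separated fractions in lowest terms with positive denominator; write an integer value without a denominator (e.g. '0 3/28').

C = [7/44, 4/11, 25/44, 8/11, 39/44, 39/44, 10/11, 1, 1]
j=0 picked index 0: u0 ∈ [0, 7/44)
j=1 picked index 1: u0 ∈ [19/396, 25/99)
j=2 picked index 1: u0 ∈ [-25/396, 14/99)
j=3 picked index 2: u0 ∈ [1/33, 31/132)
j=4 picked index 2: u0 ∈ [-8/99, 49/396)
j=5 picked index 3: u0 ∈ [5/396, 17/99)
j=6 picked index 4: u0 ∈ [2/33, 29/132)
j=7 picked index 4: u0 ∈ [-5/99, 43/396)
j=8 picked index 7: u0 ∈ [2/99, 1/9)
intersection: [2/33, 43/396)

2/33 43/396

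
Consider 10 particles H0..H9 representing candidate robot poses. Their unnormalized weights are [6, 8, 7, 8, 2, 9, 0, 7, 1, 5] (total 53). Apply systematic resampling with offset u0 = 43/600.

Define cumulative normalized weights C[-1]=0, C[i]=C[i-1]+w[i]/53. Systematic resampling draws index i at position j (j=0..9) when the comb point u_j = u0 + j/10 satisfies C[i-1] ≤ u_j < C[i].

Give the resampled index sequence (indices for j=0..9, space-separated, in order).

0 1 2 2 3 4 5 7 7 9

C = [6/53, 14/53, 21/53, 29/53, 31/53, 40/53, 40/53, 47/53, 48/53, 1]
j=0: u_0=43/600 ∈ [0, 6/53) → index 0
j=1: u_1=103/600 ∈ [6/53, 14/53) → index 1
j=2: u_2=163/600 ∈ [14/53, 21/53) → index 2
j=3: u_3=223/600 ∈ [14/53, 21/53) → index 2
j=4: u_4=283/600 ∈ [21/53, 29/53) → index 3
j=5: u_5=343/600 ∈ [29/53, 31/53) → index 4
j=6: u_6=403/600 ∈ [31/53, 40/53) → index 5
j=7: u_7=463/600 ∈ [40/53, 47/53) → index 7
j=8: u_8=523/600 ∈ [40/53, 47/53) → index 7
j=9: u_9=583/600 ∈ [48/53, 1) → index 9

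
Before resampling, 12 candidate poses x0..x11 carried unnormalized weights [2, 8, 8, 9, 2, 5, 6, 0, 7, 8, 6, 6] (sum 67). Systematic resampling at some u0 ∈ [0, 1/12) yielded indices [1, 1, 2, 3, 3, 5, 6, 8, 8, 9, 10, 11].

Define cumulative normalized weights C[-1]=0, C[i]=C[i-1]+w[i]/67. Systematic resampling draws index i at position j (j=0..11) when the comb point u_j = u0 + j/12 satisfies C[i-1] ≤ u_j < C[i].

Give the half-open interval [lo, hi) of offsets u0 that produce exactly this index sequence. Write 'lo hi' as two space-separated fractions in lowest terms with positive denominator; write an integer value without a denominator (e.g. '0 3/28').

C = [2/67, 10/67, 18/67, 27/67, 29/67, 34/67, 40/67, 40/67, 47/67, 55/67, 61/67, 1]
j=0 picked index 1: u0 ∈ [2/67, 10/67)
j=1 picked index 1: u0 ∈ [-43/804, 53/804)
j=2 picked index 2: u0 ∈ [-7/402, 41/402)
j=3 picked index 3: u0 ∈ [5/268, 41/268)
j=4 picked index 3: u0 ∈ [-13/201, 14/201)
j=5 picked index 5: u0 ∈ [13/804, 73/804)
j=6 picked index 6: u0 ∈ [1/134, 13/134)
j=7 picked index 8: u0 ∈ [11/804, 95/804)
j=8 picked index 8: u0 ∈ [-14/201, 7/201)
j=9 picked index 9: u0 ∈ [-13/268, 19/268)
j=10 picked index 10: u0 ∈ [-5/402, 31/402)
j=11 picked index 11: u0 ∈ [-5/804, 1/12)
intersection: [2/67, 7/201)

2/67 7/201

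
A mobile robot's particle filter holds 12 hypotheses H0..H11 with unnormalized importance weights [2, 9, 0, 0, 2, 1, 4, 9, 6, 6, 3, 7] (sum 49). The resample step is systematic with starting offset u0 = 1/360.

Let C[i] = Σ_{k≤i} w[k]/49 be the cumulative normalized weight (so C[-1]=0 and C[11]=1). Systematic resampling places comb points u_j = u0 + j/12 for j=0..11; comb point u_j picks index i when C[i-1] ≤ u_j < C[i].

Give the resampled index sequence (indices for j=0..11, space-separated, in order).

C = [2/49, 11/49, 11/49, 11/49, 13/49, 2/7, 18/49, 27/49, 33/49, 39/49, 6/7, 1]
j=0: u_0=1/360 ∈ [0, 2/49) → index 0
j=1: u_1=31/360 ∈ [2/49, 11/49) → index 1
j=2: u_2=61/360 ∈ [2/49, 11/49) → index 1
j=3: u_3=91/360 ∈ [11/49, 13/49) → index 4
j=4: u_4=121/360 ∈ [2/7, 18/49) → index 6
j=5: u_5=151/360 ∈ [18/49, 27/49) → index 7
j=6: u_6=181/360 ∈ [18/49, 27/49) → index 7
j=7: u_7=211/360 ∈ [27/49, 33/49) → index 8
j=8: u_8=241/360 ∈ [27/49, 33/49) → index 8
j=9: u_9=271/360 ∈ [33/49, 39/49) → index 9
j=10: u_10=301/360 ∈ [39/49, 6/7) → index 10
j=11: u_11=331/360 ∈ [6/7, 1) → index 11

0 1 1 4 6 7 7 8 8 9 10 11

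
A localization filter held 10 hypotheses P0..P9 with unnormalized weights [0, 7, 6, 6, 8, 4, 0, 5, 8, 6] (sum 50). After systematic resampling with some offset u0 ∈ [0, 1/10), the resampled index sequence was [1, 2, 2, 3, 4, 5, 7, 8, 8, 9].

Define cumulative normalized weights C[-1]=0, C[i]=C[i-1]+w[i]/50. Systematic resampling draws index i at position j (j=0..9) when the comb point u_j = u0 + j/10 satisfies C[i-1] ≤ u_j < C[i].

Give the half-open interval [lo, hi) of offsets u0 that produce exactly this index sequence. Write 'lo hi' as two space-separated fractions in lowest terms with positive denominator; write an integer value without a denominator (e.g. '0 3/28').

C = [0, 7/50, 13/50, 19/50, 27/50, 31/50, 31/50, 18/25, 22/25, 1]
j=0 picked index 1: u0 ∈ [0, 7/50)
j=1 picked index 2: u0 ∈ [1/25, 4/25)
j=2 picked index 2: u0 ∈ [-3/50, 3/50)
j=3 picked index 3: u0 ∈ [-1/25, 2/25)
j=4 picked index 4: u0 ∈ [-1/50, 7/50)
j=5 picked index 5: u0 ∈ [1/25, 3/25)
j=6 picked index 7: u0 ∈ [1/50, 3/25)
j=7 picked index 8: u0 ∈ [1/50, 9/50)
j=8 picked index 8: u0 ∈ [-2/25, 2/25)
j=9 picked index 9: u0 ∈ [-1/50, 1/10)
intersection: [1/25, 3/50)

1/25 3/50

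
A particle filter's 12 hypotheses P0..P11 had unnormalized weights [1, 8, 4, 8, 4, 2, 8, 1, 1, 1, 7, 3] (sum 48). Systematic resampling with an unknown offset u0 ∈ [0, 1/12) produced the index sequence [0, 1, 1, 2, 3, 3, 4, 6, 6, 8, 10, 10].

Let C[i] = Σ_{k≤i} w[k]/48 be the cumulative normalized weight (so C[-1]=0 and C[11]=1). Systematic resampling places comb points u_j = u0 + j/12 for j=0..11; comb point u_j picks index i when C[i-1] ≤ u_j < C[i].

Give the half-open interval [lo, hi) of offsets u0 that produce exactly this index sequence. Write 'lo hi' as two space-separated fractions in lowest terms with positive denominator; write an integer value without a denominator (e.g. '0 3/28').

0 1/48

C = [1/48, 3/16, 13/48, 7/16, 25/48, 9/16, 35/48, 3/4, 37/48, 19/24, 15/16, 1]
j=0 picked index 0: u0 ∈ [0, 1/48)
j=1 picked index 1: u0 ∈ [-1/16, 5/48)
j=2 picked index 1: u0 ∈ [-7/48, 1/48)
j=3 picked index 2: u0 ∈ [-1/16, 1/48)
j=4 picked index 3: u0 ∈ [-1/16, 5/48)
j=5 picked index 3: u0 ∈ [-7/48, 1/48)
j=6 picked index 4: u0 ∈ [-1/16, 1/48)
j=7 picked index 6: u0 ∈ [-1/48, 7/48)
j=8 picked index 6: u0 ∈ [-5/48, 1/16)
j=9 picked index 8: u0 ∈ [0, 1/48)
j=10 picked index 10: u0 ∈ [-1/24, 5/48)
j=11 picked index 10: u0 ∈ [-1/8, 1/48)
intersection: [0, 1/48)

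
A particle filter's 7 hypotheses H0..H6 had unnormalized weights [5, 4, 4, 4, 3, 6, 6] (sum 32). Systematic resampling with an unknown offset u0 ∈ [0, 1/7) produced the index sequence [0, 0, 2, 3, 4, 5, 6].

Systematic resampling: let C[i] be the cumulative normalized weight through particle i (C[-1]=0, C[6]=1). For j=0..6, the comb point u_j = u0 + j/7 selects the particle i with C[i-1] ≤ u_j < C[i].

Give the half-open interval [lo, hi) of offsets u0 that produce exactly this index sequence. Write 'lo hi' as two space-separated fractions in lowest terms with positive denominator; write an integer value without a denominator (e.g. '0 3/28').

0 3/224

C = [5/32, 9/32, 13/32, 17/32, 5/8, 13/16, 1]
j=0 picked index 0: u0 ∈ [0, 5/32)
j=1 picked index 0: u0 ∈ [-1/7, 3/224)
j=2 picked index 2: u0 ∈ [-1/224, 27/224)
j=3 picked index 3: u0 ∈ [-5/224, 23/224)
j=4 picked index 4: u0 ∈ [-9/224, 3/56)
j=5 picked index 5: u0 ∈ [-5/56, 11/112)
j=6 picked index 6: u0 ∈ [-5/112, 1/7)
intersection: [0, 3/224)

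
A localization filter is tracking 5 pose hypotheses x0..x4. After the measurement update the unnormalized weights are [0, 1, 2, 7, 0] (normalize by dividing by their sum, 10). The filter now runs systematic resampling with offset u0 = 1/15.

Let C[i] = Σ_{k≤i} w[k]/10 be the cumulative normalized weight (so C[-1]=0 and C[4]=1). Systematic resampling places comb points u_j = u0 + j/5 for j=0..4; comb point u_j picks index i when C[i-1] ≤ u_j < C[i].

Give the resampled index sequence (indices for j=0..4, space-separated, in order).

1 2 3 3 3

C = [0, 1/10, 3/10, 1, 1]
j=0: u_0=1/15 ∈ [0, 1/10) → index 1
j=1: u_1=4/15 ∈ [1/10, 3/10) → index 2
j=2: u_2=7/15 ∈ [3/10, 1) → index 3
j=3: u_3=2/3 ∈ [3/10, 1) → index 3
j=4: u_4=13/15 ∈ [3/10, 1) → index 3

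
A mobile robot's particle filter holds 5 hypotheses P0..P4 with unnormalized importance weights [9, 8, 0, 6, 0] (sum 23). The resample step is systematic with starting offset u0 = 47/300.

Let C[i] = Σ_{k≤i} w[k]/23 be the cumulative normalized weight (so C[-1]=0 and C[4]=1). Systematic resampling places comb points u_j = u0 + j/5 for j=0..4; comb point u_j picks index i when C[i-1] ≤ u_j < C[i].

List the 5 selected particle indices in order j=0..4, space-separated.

0 0 1 3 3

C = [9/23, 17/23, 17/23, 1, 1]
j=0: u_0=47/300 ∈ [0, 9/23) → index 0
j=1: u_1=107/300 ∈ [0, 9/23) → index 0
j=2: u_2=167/300 ∈ [9/23, 17/23) → index 1
j=3: u_3=227/300 ∈ [17/23, 1) → index 3
j=4: u_4=287/300 ∈ [17/23, 1) → index 3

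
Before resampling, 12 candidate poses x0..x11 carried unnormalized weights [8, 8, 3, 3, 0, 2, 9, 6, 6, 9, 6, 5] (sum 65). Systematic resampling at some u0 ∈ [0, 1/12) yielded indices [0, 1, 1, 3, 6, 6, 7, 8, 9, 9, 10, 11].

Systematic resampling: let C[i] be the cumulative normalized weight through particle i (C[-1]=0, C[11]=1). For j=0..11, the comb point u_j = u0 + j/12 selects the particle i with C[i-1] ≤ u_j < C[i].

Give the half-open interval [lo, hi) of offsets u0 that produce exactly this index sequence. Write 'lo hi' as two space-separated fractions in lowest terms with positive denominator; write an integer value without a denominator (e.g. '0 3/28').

C = [8/65, 16/65, 19/65, 22/65, 22/65, 24/65, 33/65, 3/5, 9/13, 54/65, 12/13, 1]
j=0 picked index 0: u0 ∈ [0, 8/65)
j=1 picked index 1: u0 ∈ [31/780, 127/780)
j=2 picked index 1: u0 ∈ [-17/390, 31/390)
j=3 picked index 3: u0 ∈ [11/260, 23/260)
j=4 picked index 6: u0 ∈ [7/195, 34/195)
j=5 picked index 6: u0 ∈ [-37/780, 71/780)
j=6 picked index 7: u0 ∈ [1/130, 1/10)
j=7 picked index 8: u0 ∈ [1/60, 17/156)
j=8 picked index 9: u0 ∈ [1/39, 32/195)
j=9 picked index 9: u0 ∈ [-3/52, 21/260)
j=10 picked index 10: u0 ∈ [-1/390, 7/78)
j=11 picked index 11: u0 ∈ [1/156, 1/12)
intersection: [11/260, 31/390)

11/260 31/390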